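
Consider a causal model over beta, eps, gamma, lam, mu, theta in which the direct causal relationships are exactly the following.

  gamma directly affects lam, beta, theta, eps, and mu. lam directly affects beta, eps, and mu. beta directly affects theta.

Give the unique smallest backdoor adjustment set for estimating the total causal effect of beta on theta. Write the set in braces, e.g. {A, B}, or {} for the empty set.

{gamma}

Variables eligible for adjustment (non-descendants of beta, excluding beta and theta): {eps, gamma, lam, mu}.
Backdoor paths from beta to theta:
  P1: beta <- gamma -> theta
  P2: beta <- lam <- gamma -> theta
  P3: beta <- lam -> eps <- gamma -> theta
  P4: beta <- lam -> mu <- gamma -> theta
The empty set is not sufficient: P1 (beta <- gamma -> theta) has no collider blocking it and no conditioned non-collider, so it is open.
Try {gamma}:
  P1: blocked at fork node gamma ∈ conditioning set.
  P2: blocked at fork node gamma ∈ conditioning set.
  P3: blocked at collider eps (neither it nor any descendant is in the conditioning set).
  P4: blocked at collider mu (neither it nor any descendant is in the conditioning set).
{gamma} contains no descendant of beta and blocks every backdoor path.
No other singleton works — e.g. {lam} leaves P1 open — so {gamma} is the unique smallest valid adjustment set.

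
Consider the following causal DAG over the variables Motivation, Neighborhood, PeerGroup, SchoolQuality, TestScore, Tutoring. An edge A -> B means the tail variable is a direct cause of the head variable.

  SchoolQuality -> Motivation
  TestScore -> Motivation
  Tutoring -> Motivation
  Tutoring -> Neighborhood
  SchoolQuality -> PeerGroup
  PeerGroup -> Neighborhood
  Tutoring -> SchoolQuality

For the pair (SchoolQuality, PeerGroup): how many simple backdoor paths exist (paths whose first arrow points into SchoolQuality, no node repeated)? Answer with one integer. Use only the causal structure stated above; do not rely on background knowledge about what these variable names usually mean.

1

A backdoor path from SchoolQuality to PeerGroup is any simple undirected path whose first edge points into SchoolQuality (i.e. leaves SchoolQuality via a parent).
Parents of SchoolQuality: {Tutoring}.
Enumerating:
  P1: SchoolQuality <- Tutoring -> Neighborhood <- PeerGroup
That exhausts the simple backdoor paths. Count: 1.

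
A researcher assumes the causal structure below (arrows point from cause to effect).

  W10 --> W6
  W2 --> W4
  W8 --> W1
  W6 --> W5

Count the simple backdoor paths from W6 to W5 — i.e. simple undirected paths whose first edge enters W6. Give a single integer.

0

A backdoor path from W6 to W5 is any simple undirected path whose first edge points into W6 (i.e. leaves W6 via a parent).
Parents of W6: {W10}.
No simple path from any parent of W6 reaches W5 without revisiting W6, so there are no backdoor paths.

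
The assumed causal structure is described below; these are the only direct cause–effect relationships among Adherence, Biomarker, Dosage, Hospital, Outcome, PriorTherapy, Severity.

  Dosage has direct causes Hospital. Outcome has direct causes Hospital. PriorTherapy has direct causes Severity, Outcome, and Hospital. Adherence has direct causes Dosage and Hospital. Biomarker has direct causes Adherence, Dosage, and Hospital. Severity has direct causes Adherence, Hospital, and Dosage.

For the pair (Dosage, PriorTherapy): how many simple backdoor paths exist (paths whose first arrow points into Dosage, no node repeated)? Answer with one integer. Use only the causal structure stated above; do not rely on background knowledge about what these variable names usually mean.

A backdoor path from Dosage to PriorTherapy is any simple undirected path whose first edge points into Dosage (i.e. leaves Dosage via a parent).
Parents of Dosage: {Hospital}.
Enumerating:
  P1: Dosage <- Hospital -> Adherence -> Severity -> PriorTherapy
  P2: Dosage <- Hospital -> Severity -> PriorTherapy
  P3: Dosage <- Hospital -> Outcome -> PriorTherapy
  P4: Dosage <- Hospital -> PriorTherapy
  P5: Dosage <- Hospital -> Biomarker <- Adherence -> Severity -> PriorTherapy
That exhausts the simple backdoor paths. Count: 5.

5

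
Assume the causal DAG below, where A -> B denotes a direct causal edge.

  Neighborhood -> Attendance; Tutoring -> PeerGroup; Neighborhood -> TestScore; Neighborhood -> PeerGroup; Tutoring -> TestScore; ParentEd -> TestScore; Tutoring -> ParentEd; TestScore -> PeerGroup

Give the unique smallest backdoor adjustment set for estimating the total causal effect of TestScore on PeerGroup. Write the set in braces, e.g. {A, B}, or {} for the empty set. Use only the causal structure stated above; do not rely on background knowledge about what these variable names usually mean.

{Neighborhood, Tutoring}

Variables eligible for adjustment (non-descendants of TestScore, excluding TestScore and PeerGroup): {Attendance, Neighborhood, ParentEd, Tutoring}.
Backdoor paths from TestScore to PeerGroup:
  P1: TestScore <- Tutoring -> PeerGroup
  P2: TestScore <- ParentEd <- Tutoring -> PeerGroup
  P3: TestScore <- Neighborhood -> PeerGroup
The empty set is not sufficient: P1 (TestScore <- Tutoring -> PeerGroup) has no collider blocking it and no conditioned non-collider, so it is open.
Try {Neighborhood, Tutoring}:
  P1: blocked at fork node Tutoring ∈ conditioning set.
  P2: blocked at fork node Tutoring ∈ conditioning set.
  P3: blocked at fork node Neighborhood ∈ conditioning set.
{Neighborhood, Tutoring} contains no descendant of TestScore and blocks every backdoor path.
Every element of {Neighborhood, Tutoring} is needed (dropping Neighborhood leaves P3 open; dropping Tutoring leaves P1 open), so no proper subset is valid.
Among all size-2 subsets of the eligible variables, only {Neighborhood, Tutoring} blocks every backdoor path, so it is the unique smallest valid adjustment set.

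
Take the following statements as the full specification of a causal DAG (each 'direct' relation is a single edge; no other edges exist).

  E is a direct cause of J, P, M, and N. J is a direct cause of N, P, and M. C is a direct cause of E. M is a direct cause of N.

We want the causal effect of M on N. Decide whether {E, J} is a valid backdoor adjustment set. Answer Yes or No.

Yes

Backdoor paths from M to N (paths whose first edge points into M):
  P1: M <- E -> J -> N
  P2: M <- E -> N
  P3: M <- E -> P <- J -> N
  P4: M <- J <- E -> N
  P5: M <- J -> N
  P6: M <- J -> P <- E -> N
Condition 1 (no descendant of M in the set): holds — descendants of M are {N}; none are in {E, J}.
Condition 2 (every backdoor path blocked by {E, J}):
  P1: blocked at fork node E ∈ conditioning set.
  P2: blocked at fork node E ∈ conditioning set.
  P3: blocked at fork node E ∈ conditioning set.
  P4: blocked at chain node J ∈ conditioning set.
  P5: blocked at fork node J ∈ conditioning set.
  P6: blocked at fork node J ∈ conditioning set.
{E, J} satisfies the backdoor criterion.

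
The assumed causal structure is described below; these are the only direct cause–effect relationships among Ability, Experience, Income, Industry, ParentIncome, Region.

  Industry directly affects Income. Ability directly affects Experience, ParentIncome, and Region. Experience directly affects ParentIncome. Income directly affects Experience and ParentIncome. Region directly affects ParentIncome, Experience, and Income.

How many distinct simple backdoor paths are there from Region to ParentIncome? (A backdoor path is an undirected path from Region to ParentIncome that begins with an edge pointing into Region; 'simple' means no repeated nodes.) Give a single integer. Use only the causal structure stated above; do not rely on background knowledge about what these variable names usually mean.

A backdoor path from Region to ParentIncome is any simple undirected path whose first edge points into Region (i.e. leaves Region via a parent).
Parents of Region: {Ability}.
Enumerating:
  P1: Region <- Ability -> Experience <- Income -> ParentIncome
  P2: Region <- Ability -> Experience -> ParentIncome
  P3: Region <- Ability -> ParentIncome
That exhausts the simple backdoor paths. Count: 3.

3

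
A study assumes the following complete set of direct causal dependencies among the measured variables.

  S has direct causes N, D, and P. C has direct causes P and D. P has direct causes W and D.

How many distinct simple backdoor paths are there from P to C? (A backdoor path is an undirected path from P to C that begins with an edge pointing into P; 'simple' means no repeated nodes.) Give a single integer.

A backdoor path from P to C is any simple undirected path whose first edge points into P (i.e. leaves P via a parent).
Parents of P: {D, W}.
Enumerating:
  P1: P <- D -> C
That exhausts the simple backdoor paths. Count: 1.

1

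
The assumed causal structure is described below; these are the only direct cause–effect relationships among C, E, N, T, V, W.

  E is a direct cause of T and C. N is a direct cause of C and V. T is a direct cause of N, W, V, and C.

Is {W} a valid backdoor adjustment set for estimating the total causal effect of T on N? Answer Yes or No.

No

Backdoor paths from T to N (paths whose first edge points into T):
  P1: T <- E -> C <- N
Condition 1 (no descendant of T in the set): FAILS — W is a descendant of T.
Condition 2 (every backdoor path blocked by {W}):
  P1: blocked at collider C (neither it nor any descendant is in the conditioning set).
{W} does not satisfy the backdoor criterion.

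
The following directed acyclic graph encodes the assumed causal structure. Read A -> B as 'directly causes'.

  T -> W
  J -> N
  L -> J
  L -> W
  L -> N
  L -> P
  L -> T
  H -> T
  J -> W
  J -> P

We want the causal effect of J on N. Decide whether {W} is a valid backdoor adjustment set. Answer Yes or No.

Backdoor paths from J to N (paths whose first edge points into J):
  P1: J <- L -> N
Condition 1 (no descendant of J in the set): FAILS — W is a descendant of J.
Condition 2 (every backdoor path blocked by {W}):
  P1: open — no interior node is in the conditioning set.
{W} does not satisfy the backdoor criterion.

No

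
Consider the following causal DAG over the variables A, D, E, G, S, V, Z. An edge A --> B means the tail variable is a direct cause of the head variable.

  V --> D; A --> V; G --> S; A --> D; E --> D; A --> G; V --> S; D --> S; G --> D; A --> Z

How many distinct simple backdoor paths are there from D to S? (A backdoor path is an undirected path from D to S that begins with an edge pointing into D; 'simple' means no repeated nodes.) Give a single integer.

A backdoor path from D to S is any simple undirected path whose first edge points into D (i.e. leaves D via a parent).
Parents of D: {A, E, G, V}.
Enumerating:
  P1: D <- A -> G -> S
  P2: D <- A -> V -> S
  P3: D <- G <- A -> V -> S
  P4: D <- G -> S
  P5: D <- V <- A -> G -> S
  P6: D <- V -> S
That exhausts the simple backdoor paths. Count: 6.

6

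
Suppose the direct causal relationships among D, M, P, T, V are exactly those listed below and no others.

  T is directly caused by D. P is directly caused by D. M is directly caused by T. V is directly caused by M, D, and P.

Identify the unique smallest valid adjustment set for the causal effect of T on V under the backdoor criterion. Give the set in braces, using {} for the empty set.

Variables eligible for adjustment (non-descendants of T, excluding T and V): {D, P}.
Backdoor paths from T to V:
  P1: T <- D -> P -> V
  P2: T <- D -> V
The empty set is not sufficient: P1 (T <- D -> P -> V) has no collider blocking it and no conditioned non-collider, so it is open.
Try {D}:
  P1: blocked at fork node D ∈ conditioning set.
  P2: blocked at fork node D ∈ conditioning set.
{D} contains no descendant of T and blocks every backdoor path.
No other singleton works — e.g. {P} leaves P2 open — so {D} is the unique smallest valid adjustment set.

{D}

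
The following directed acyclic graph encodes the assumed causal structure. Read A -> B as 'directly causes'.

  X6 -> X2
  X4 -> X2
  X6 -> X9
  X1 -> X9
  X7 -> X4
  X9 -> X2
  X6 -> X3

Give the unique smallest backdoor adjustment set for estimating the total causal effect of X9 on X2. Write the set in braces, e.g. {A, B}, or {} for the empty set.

{X6}

Variables eligible for adjustment (non-descendants of X9, excluding X9 and X2): {X1, X3, X4, X6, X7}.
Backdoor paths from X9 to X2:
  P1: X9 <- X6 -> X2
The empty set is not sufficient: P1 (X9 <- X6 -> X2) has no collider blocking it and no conditioned non-collider, so it is open.
Try {X6}:
  P1: blocked at fork node X6 ∈ conditioning set.
{X6} contains no descendant of X9 and blocks every backdoor path.
No other singleton works — e.g. {X7} leaves P1 open — so {X6} is the unique smallest valid adjustment set.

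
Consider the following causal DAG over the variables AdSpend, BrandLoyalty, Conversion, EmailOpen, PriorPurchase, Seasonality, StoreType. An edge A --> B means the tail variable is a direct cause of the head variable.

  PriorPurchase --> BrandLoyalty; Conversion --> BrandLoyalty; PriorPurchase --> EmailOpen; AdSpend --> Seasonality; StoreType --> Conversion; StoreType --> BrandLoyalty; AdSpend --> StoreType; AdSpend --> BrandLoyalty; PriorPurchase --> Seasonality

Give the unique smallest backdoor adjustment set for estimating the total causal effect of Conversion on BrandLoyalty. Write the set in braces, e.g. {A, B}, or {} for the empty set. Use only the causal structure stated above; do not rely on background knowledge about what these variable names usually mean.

{StoreType}

Variables eligible for adjustment (non-descendants of Conversion, excluding Conversion and BrandLoyalty): {AdSpend, EmailOpen, PriorPurchase, Seasonality, StoreType}.
Backdoor paths from Conversion to BrandLoyalty:
  P1: Conversion <- StoreType <- AdSpend -> Seasonality <- PriorPurchase -> BrandLoyalty
  P2: Conversion <- StoreType <- AdSpend -> BrandLoyalty
  P3: Conversion <- StoreType -> BrandLoyalty
The empty set is not sufficient: P2 (Conversion <- StoreType <- AdSpend -> BrandLoyalty) has no collider blocking it and no conditioned non-collider, so it is open.
Try {StoreType}:
  P1: blocked at chain node StoreType ∈ conditioning set.
  P2: blocked at chain node StoreType ∈ conditioning set.
  P3: blocked at fork node StoreType ∈ conditioning set.
{StoreType} contains no descendant of Conversion and blocks every backdoor path.
No other singleton works — e.g. {PriorPurchase} leaves P2 open — so {StoreType} is the unique smallest valid adjustment set.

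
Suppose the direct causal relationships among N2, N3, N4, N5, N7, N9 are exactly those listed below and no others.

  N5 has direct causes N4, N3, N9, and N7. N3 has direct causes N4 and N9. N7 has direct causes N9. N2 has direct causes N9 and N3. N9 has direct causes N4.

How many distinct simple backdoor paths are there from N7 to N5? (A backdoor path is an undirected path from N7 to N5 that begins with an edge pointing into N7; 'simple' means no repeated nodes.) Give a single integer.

A backdoor path from N7 to N5 is any simple undirected path whose first edge points into N7 (i.e. leaves N7 via a parent).
Parents of N7: {N9}.
Enumerating:
  P1: N7 <- N9 <- N4 -> N3 -> N5
  P2: N7 <- N9 <- N4 -> N5
  P3: N7 <- N9 -> N3 <- N4 -> N5
  P4: N7 <- N9 -> N3 -> N5
  P5: N7 <- N9 -> N5
  P6: N7 <- N9 -> N2 <- N3 <- N4 -> N5
  P7: N7 <- N9 -> N2 <- N3 -> N5
That exhausts the simple backdoor paths. Count: 7.

7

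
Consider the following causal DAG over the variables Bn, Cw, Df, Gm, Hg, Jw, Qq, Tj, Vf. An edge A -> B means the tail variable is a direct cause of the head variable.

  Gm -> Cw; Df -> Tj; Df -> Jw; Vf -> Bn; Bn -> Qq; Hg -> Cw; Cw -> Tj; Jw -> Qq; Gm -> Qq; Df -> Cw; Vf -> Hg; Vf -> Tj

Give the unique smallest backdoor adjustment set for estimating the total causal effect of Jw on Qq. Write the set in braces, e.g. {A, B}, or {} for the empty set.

Variables eligible for adjustment (non-descendants of Jw, excluding Jw and Qq): {Bn, Cw, Df, Gm, Hg, Tj, Vf}.
Backdoor paths from Jw to Qq:
  P1: Jw <- Df -> Cw <- Hg <- Vf -> Bn -> Qq
  P2: Jw <- Df -> Cw <- Gm -> Qq
  P3: Jw <- Df -> Cw -> Tj <- Vf -> Bn -> Qq
  P4: Jw <- Df -> Tj <- Vf -> Hg -> Cw <- Gm -> Qq
  P5: Jw <- Df -> Tj <- Vf -> Bn -> Qq
  P6: Jw <- Df -> Tj <- Cw <- Hg <- Vf -> Bn -> Qq
  P7: Jw <- Df -> Tj <- Cw <- Gm -> Qq
Each backdoor path contains an unconditioned collider, so every path is already blocked with the empty conditioning set:
  P1: blocked at collider Cw (neither it nor any descendant is in the conditioning set).
  P2: blocked at collider Cw (neither it nor any descendant is in the conditioning set).
  P3: blocked at collider Tj (neither it nor any descendant is in the conditioning set).
  P4: blocked at collider Tj (neither it nor any descendant is in the conditioning set).
  P5: blocked at collider Tj (neither it nor any descendant is in the conditioning set).
  P6: blocked at collider Tj (neither it nor any descendant is in the conditioning set).
  P7: blocked at collider Tj (neither it nor any descendant is in the conditioning set).
The empty set is therefore the unique smallest valid set.

{}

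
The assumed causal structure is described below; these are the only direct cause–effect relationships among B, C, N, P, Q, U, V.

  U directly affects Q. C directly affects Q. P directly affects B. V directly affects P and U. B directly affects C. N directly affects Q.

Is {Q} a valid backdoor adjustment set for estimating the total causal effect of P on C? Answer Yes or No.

No

Backdoor paths from P to C (paths whose first edge points into P):
  P1: P <- V -> U -> Q <- C
Condition 1 (no descendant of P in the set): FAILS — Q is a descendant of P.
Condition 2 (every backdoor path blocked by {Q}):
  P1: open — collider(s) Q are conditioned on (or have a conditioned descendant) and no non-collider on the path is in the set.
{Q} does not satisfy the backdoor criterion.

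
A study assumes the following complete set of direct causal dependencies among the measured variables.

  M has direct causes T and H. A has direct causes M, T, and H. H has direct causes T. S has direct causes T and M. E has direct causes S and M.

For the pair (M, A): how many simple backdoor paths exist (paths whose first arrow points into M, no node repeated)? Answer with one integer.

A backdoor path from M to A is any simple undirected path whose first edge points into M (i.e. leaves M via a parent).
Parents of M: {H, T}.
Enumerating:
  P1: M <- T -> H -> A
  P2: M <- T -> A
  P3: M <- H <- T -> A
  P4: M <- H -> A
That exhausts the simple backdoor paths. Count: 4.

4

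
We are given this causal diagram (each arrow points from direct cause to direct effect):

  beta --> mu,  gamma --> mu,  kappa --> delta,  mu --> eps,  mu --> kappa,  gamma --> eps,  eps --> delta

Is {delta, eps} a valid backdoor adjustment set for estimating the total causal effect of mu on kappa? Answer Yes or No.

Backdoor paths from mu to kappa (paths whose first edge points into mu):
  P1: mu <- gamma -> eps -> delta <- kappa
Condition 1 (no descendant of mu in the set): FAILS — delta and eps are descendants of mu.
Condition 2 (every backdoor path blocked by {delta, eps}):
  P1: blocked at chain node eps ∈ conditioning set.
{delta, eps} does not satisfy the backdoor criterion.

No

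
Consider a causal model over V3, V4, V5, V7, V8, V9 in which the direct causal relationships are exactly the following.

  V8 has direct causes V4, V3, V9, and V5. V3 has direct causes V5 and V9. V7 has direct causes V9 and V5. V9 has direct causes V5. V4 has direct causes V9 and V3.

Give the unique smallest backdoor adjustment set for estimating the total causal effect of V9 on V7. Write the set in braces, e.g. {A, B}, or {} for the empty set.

{V5}

Variables eligible for adjustment (non-descendants of V9, excluding V9 and V7): {V5}.
Backdoor paths from V9 to V7:
  P1: V9 <- V5 -> V7
The empty set is not sufficient: P1 (V9 <- V5 -> V7) has no collider blocking it and no conditioned non-collider, so it is open.
Try {V5}:
  P1: blocked at fork node V5 ∈ conditioning set.
{V5} contains no descendant of V9 and blocks every backdoor path.
{V5} is the unique smallest valid adjustment set.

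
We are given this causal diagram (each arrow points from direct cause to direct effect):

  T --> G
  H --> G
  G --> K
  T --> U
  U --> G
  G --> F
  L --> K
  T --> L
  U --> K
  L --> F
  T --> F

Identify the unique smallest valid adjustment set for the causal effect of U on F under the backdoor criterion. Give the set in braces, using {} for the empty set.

{T}

Variables eligible for adjustment (non-descendants of U, excluding U and F): {H, L, T}.
Backdoor paths from U to F:
  P1: U <- T -> L -> K <- G -> F
  P2: U <- T -> L -> F
  P3: U <- T -> G -> K <- L -> F
  P4: U <- T -> G -> F
  P5: U <- T -> F
The empty set is not sufficient: P2 (U <- T -> L -> F) has no collider blocking it and no conditioned non-collider, so it is open.
Try {T}:
  P1: blocked at fork node T ∈ conditioning set.
  P2: blocked at fork node T ∈ conditioning set.
  P3: blocked at fork node T ∈ conditioning set.
  P4: blocked at fork node T ∈ conditioning set.
  P5: blocked at fork node T ∈ conditioning set.
{T} contains no descendant of U and blocks every backdoor path.
No other singleton works — e.g. {H} leaves P2 open — so {T} is the unique smallest valid adjustment set.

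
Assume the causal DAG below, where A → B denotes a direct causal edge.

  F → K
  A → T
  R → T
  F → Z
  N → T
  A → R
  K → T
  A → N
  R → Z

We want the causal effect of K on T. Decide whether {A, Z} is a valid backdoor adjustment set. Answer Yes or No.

Backdoor paths from K to T (paths whose first edge points into K):
  P1: K <- F -> Z <- R <- A -> N -> T
  P2: K <- F -> Z <- R <- A -> T
  P3: K <- F -> Z <- R -> T
Condition 1 (no descendant of K in the set): holds — descendants of K are {T}; none are in {A, Z}.
Condition 2 (every backdoor path blocked by {A, Z}):
  P1: blocked at fork node A ∈ conditioning set.
  P2: blocked at fork node A ∈ conditioning set.
  P3: open — collider(s) Z are conditioned on (or have a conditioned descendant) and no non-collider on the path is in the set.
{A, Z} does not satisfy the backdoor criterion.

No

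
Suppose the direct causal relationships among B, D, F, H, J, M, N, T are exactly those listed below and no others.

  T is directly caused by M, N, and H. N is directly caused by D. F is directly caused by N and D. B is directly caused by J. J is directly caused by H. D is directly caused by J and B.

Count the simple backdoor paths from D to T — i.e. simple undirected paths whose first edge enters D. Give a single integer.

A backdoor path from D to T is any simple undirected path whose first edge points into D (i.e. leaves D via a parent).
Parents of D: {B, J}.
Enumerating:
  P1: D <- J <- H -> T
  P2: D <- B <- J <- H -> T
That exhausts the simple backdoor paths. Count: 2.

2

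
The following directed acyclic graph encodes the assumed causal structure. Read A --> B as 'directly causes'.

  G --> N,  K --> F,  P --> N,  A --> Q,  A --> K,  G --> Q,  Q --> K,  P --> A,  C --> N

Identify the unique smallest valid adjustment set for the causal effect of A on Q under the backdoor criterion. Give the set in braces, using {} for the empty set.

{}

Variables eligible for adjustment (non-descendants of A, excluding A and Q): {C, G, N, P}.
Backdoor paths from A to Q:
  P1: A <- P -> N <- G -> Q
Each backdoor path contains an unconditioned collider, so every path is already blocked with the empty conditioning set:
  P1: blocked at collider N (neither it nor any descendant is in the conditioning set).
The empty set is therefore the unique smallest valid set.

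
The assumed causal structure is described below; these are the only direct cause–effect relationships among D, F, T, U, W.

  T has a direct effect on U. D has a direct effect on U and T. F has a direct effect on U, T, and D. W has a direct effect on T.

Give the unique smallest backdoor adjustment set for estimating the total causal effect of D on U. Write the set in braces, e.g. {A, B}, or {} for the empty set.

Variables eligible for adjustment (non-descendants of D, excluding D and U): {F, W}.
Backdoor paths from D to U:
  P1: D <- F -> T -> U
  P2: D <- F -> U
The empty set is not sufficient: P1 (D <- F -> T -> U) has no collider blocking it and no conditioned non-collider, so it is open.
Try {F}:
  P1: blocked at fork node F ∈ conditioning set.
  P2: blocked at fork node F ∈ conditioning set.
{F} contains no descendant of D and blocks every backdoor path.
No other singleton works — e.g. {W} leaves P1 open — so {F} is the unique smallest valid adjustment set.

{F}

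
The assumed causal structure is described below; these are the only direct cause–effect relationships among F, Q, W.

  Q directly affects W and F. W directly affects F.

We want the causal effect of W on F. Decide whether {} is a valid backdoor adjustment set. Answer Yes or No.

Backdoor paths from W to F (paths whose first edge points into W):
  P1: W <- Q -> F
Condition 1 (no descendant of W in the set): holds — descendants of W are {F}; none are in {}.
Condition 2 (every backdoor path blocked by {}):
  P1: open — no interior node is in the conditioning set.
{} does not satisfy the backdoor criterion.

No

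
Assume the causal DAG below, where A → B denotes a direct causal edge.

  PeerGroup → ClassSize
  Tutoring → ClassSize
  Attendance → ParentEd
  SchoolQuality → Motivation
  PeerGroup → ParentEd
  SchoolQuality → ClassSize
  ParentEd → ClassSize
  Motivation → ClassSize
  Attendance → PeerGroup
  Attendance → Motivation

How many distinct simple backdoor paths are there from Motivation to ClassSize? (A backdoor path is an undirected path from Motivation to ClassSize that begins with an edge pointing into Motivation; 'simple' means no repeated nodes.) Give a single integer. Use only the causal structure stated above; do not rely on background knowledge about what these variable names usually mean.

A backdoor path from Motivation to ClassSize is any simple undirected path whose first edge points into Motivation (i.e. leaves Motivation via a parent).
Parents of Motivation: {Attendance, SchoolQuality}.
Enumerating:
  P1: Motivation <- SchoolQuality -> ClassSize
  P2: Motivation <- Attendance -> PeerGroup -> ParentEd -> ClassSize
  P3: Motivation <- Attendance -> PeerGroup -> ClassSize
  P4: Motivation <- Attendance -> ParentEd <- PeerGroup -> ClassSize
  P5: Motivation <- Attendance -> ParentEd -> ClassSize
That exhausts the simple backdoor paths. Count: 5.

5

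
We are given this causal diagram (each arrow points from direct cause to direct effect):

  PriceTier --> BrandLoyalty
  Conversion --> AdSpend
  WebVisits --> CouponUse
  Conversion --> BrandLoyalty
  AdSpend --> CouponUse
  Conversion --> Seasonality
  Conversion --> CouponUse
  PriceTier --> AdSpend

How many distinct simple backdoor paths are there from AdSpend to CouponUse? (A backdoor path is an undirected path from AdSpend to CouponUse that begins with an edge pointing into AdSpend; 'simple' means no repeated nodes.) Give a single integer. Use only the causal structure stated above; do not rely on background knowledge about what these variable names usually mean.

2

A backdoor path from AdSpend to CouponUse is any simple undirected path whose first edge points into AdSpend (i.e. leaves AdSpend via a parent).
Parents of AdSpend: {Conversion, PriceTier}.
Enumerating:
  P1: AdSpend <- Conversion -> CouponUse
  P2: AdSpend <- PriceTier -> BrandLoyalty <- Conversion -> CouponUse
That exhausts the simple backdoor paths. Count: 2.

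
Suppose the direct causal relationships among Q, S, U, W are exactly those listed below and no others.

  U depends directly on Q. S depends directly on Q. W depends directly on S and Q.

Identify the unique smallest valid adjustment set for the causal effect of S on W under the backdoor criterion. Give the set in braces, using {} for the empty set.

Variables eligible for adjustment (non-descendants of S, excluding S and W): {Q, U}.
Backdoor paths from S to W:
  P1: S <- Q -> W
The empty set is not sufficient: P1 (S <- Q -> W) has no collider blocking it and no conditioned non-collider, so it is open.
Try {Q}:
  P1: blocked at fork node Q ∈ conditioning set.
{Q} contains no descendant of S and blocks every backdoor path.
No other singleton works — e.g. {U} leaves P1 open — so {Q} is the unique smallest valid adjustment set.

{Q}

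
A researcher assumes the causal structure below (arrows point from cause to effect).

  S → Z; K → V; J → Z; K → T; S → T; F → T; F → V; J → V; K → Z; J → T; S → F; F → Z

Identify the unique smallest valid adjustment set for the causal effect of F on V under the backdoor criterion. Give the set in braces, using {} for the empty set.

Variables eligible for adjustment (non-descendants of F, excluding F and V): {J, K, S}.
Backdoor paths from F to V:
  P1: F <- S -> Z <- K -> V
  P2: F <- S -> Z <- K -> T <- J -> V
  P3: F <- S -> Z <- J -> V
  P4: F <- S -> Z <- J -> T <- K -> V
  P5: F <- S -> T <- K -> Z <- J -> V
  P6: F <- S -> T <- K -> V
  P7: F <- S -> T <- J -> Z <- K -> V
  P8: F <- S -> T <- J -> V
Each backdoor path contains an unconditioned collider, so every path is already blocked with the empty conditioning set:
  P1: blocked at collider Z (neither it nor any descendant is in the conditioning set).
  P2: blocked at collider Z (neither it nor any descendant is in the conditioning set).
  P3: blocked at collider Z (neither it nor any descendant is in the conditioning set).
  P4: blocked at collider Z (neither it nor any descendant is in the conditioning set).
  P5: blocked at collider T (neither it nor any descendant is in the conditioning set).
  P6: blocked at collider T (neither it nor any descendant is in the conditioning set).
  P7: blocked at collider T (neither it nor any descendant is in the conditioning set).
  P8: blocked at collider T (neither it nor any descendant is in the conditioning set).
The empty set is therefore the unique smallest valid set.

{}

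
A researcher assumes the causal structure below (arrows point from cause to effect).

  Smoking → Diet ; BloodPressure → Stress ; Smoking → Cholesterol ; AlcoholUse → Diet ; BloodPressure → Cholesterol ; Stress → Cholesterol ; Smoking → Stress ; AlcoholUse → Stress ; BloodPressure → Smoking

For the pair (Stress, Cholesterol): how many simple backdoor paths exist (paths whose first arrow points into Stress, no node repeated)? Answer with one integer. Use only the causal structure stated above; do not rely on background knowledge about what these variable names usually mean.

A backdoor path from Stress to Cholesterol is any simple undirected path whose first edge points into Stress (i.e. leaves Stress via a parent).
Parents of Stress: {AlcoholUse, BloodPressure, Smoking}.
Enumerating:
  P1: Stress <- AlcoholUse -> Diet <- Smoking <- BloodPressure -> Cholesterol
  P2: Stress <- AlcoholUse -> Diet <- Smoking -> Cholesterol
  P3: Stress <- BloodPressure -> Smoking -> Cholesterol
  P4: Stress <- BloodPressure -> Cholesterol
  P5: Stress <- Smoking <- BloodPressure -> Cholesterol
  P6: Stress <- Smoking -> Cholesterol
That exhausts the simple backdoor paths. Count: 6.

6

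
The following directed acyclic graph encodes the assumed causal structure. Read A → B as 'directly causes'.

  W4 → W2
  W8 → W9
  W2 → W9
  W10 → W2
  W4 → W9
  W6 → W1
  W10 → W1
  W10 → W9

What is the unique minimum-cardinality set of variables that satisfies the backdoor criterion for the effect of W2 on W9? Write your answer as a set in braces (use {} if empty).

{W10, W4}

Variables eligible for adjustment (non-descendants of W2, excluding W2 and W9): {W1, W10, W4, W6, W8}.
Backdoor paths from W2 to W9:
  P1: W2 <- W4 -> W9
  P2: W2 <- W10 -> W9
The empty set is not sufficient: P1 (W2 <- W4 -> W9) has no collider blocking it and no conditioned non-collider, so it is open.
Try {W10, W4}:
  P1: blocked at fork node W4 ∈ conditioning set.
  P2: blocked at fork node W10 ∈ conditioning set.
{W10, W4} contains no descendant of W2 and blocks every backdoor path.
Every element of {W10, W4} is needed (dropping W10 leaves P2 open; dropping W4 leaves P1 open), so no proper subset is valid.
Among all size-2 subsets of the eligible variables, only {W10, W4} blocks every backdoor path, so it is the unique smallest valid adjustment set.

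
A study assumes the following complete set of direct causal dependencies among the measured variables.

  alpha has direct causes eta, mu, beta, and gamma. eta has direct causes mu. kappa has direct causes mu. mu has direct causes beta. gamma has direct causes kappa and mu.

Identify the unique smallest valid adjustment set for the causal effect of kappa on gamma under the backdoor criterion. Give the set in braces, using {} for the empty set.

{mu}

Variables eligible for adjustment (non-descendants of kappa, excluding kappa and gamma): {beta, eta, mu}.
Backdoor paths from kappa to gamma:
  P1: kappa <- mu <- beta -> alpha <- gamma
  P2: kappa <- mu -> gamma
  P3: kappa <- mu -> eta -> alpha <- gamma
  P4: kappa <- mu -> alpha <- gamma
The empty set is not sufficient: P2 (kappa <- mu -> gamma) has no collider blocking it and no conditioned non-collider, so it is open.
Try {mu}:
  P1: blocked at chain node mu ∈ conditioning set.
  P2: blocked at fork node mu ∈ conditioning set.
  P3: blocked at fork node mu ∈ conditioning set.
  P4: blocked at fork node mu ∈ conditioning set.
{mu} contains no descendant of kappa and blocks every backdoor path.
No other singleton works — e.g. {beta} leaves P2 open — so {mu} is the unique smallest valid adjustment set.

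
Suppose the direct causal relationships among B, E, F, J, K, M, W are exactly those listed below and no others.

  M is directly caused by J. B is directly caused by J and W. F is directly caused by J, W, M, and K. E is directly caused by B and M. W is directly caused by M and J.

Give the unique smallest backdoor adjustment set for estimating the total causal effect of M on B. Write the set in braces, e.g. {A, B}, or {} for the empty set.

{J}

Variables eligible for adjustment (non-descendants of M, excluding M and B): {J, K}.
Backdoor paths from M to B:
  P1: M <- J -> W -> B
  P2: M <- J -> F <- W -> B
  P3: M <- J -> B
The empty set is not sufficient: P1 (M <- J -> W -> B) has no collider blocking it and no conditioned non-collider, so it is open.
Try {J}:
  P1: blocked at fork node J ∈ conditioning set.
  P2: blocked at fork node J ∈ conditioning set.
  P3: blocked at fork node J ∈ conditioning set.
{J} contains no descendant of M and blocks every backdoor path.
No other singleton works — e.g. {K} leaves P1 open — so {J} is the unique smallest valid adjustment set.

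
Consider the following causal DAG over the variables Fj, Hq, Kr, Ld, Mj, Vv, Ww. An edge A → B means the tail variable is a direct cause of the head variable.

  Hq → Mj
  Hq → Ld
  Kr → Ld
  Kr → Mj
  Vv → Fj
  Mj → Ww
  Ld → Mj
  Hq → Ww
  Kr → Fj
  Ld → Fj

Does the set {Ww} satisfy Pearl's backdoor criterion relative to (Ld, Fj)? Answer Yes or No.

No

Backdoor paths from Ld to Fj (paths whose first edge points into Ld):
  P1: Ld <- Hq -> Mj <- Kr -> Fj
  P2: Ld <- Hq -> Ww <- Mj <- Kr -> Fj
  P3: Ld <- Kr -> Fj
Condition 1 (no descendant of Ld in the set): FAILS — Ww is a descendant of Ld.
Condition 2 (every backdoor path blocked by {Ww}):
  P1: open — collider(s) Mj are conditioned on (or have a conditioned descendant) and no non-collider on the path is in the set.
  P2: open — collider(s) Ww are conditioned on (or have a conditioned descendant) and no non-collider on the path is in the set.
  P3: open — no interior node is in the conditioning set.
{Ww} does not satisfy the backdoor criterion.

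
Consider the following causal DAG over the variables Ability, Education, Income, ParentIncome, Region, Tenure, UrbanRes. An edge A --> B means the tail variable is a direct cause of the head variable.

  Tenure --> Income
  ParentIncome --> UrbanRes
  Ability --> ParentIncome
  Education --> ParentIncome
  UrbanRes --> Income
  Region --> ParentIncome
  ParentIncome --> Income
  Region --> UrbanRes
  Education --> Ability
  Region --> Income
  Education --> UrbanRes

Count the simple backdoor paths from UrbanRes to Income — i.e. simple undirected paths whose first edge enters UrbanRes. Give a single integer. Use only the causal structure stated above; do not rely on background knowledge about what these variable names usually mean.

8

A backdoor path from UrbanRes to Income is any simple undirected path whose first edge points into UrbanRes (i.e. leaves UrbanRes via a parent).
Parents of UrbanRes: {Education, ParentIncome, Region}.
Enumerating:
  P1: UrbanRes <- Education -> Ability -> ParentIncome <- Region -> Income
  P2: UrbanRes <- Education -> Ability -> ParentIncome -> Income
  P3: UrbanRes <- Education -> ParentIncome <- Region -> Income
  P4: UrbanRes <- Education -> ParentIncome -> Income
  P5: UrbanRes <- Region -> ParentIncome -> Income
  P6: UrbanRes <- Region -> Income
  P7: UrbanRes <- ParentIncome <- Region -> Income
  P8: UrbanRes <- ParentIncome -> Income
That exhausts the simple backdoor paths. Count: 8.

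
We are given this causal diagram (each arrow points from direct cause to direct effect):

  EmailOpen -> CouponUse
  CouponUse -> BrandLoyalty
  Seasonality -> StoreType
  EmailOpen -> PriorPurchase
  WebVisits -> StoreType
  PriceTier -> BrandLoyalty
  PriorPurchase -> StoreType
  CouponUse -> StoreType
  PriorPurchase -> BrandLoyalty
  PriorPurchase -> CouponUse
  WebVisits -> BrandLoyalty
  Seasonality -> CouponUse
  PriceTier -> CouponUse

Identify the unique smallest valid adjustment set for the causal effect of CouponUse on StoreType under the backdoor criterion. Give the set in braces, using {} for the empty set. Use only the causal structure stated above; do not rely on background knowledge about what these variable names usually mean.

Variables eligible for adjustment (non-descendants of CouponUse, excluding CouponUse and StoreType): {EmailOpen, PriceTier, PriorPurchase, Seasonality, WebVisits}.
Backdoor paths from CouponUse to StoreType:
  P1: CouponUse <- EmailOpen -> PriorPurchase -> StoreType
  P2: CouponUse <- EmailOpen -> PriorPurchase -> BrandLoyalty <- WebVisits -> StoreType
  P3: CouponUse <- Seasonality -> StoreType
  P4: CouponUse <- PriceTier -> BrandLoyalty <- PriorPurchase -> StoreType
  P5: CouponUse <- PriceTier -> BrandLoyalty <- WebVisits -> StoreType
  P6: CouponUse <- PriorPurchase -> StoreType
  P7: CouponUse <- PriorPurchase -> BrandLoyalty <- WebVisits -> StoreType
The empty set is not sufficient: P1 (CouponUse <- EmailOpen -> PriorPurchase -> StoreType) has no collider blocking it and no conditioned non-collider, so it is open.
Try {PriorPurchase, Seasonality}:
  P1: blocked at chain node PriorPurchase ∈ conditioning set.
  P2: blocked at chain node PriorPurchase ∈ conditioning set.
  P3: blocked at fork node Seasonality ∈ conditioning set.
  P4: blocked at collider BrandLoyalty (neither it nor any descendant is in the conditioning set).
  P5: blocked at collider BrandLoyalty (neither it nor any descendant is in the conditioning set).
  P6: blocked at fork node PriorPurchase ∈ conditioning set.
  P7: blocked at fork node PriorPurchase ∈ conditioning set.
{PriorPurchase, Seasonality} contains no descendant of CouponUse and blocks every backdoor path.
Every element of {PriorPurchase, Seasonality} is needed (dropping PriorPurchase leaves P1 open; dropping Seasonality leaves P3 open), so no proper subset is valid.
Among all size-2 subsets of the eligible variables, only {PriorPurchase, Seasonality} blocks every backdoor path, so it is the unique smallest valid adjustment set.

{PriorPurchase, Seasonality}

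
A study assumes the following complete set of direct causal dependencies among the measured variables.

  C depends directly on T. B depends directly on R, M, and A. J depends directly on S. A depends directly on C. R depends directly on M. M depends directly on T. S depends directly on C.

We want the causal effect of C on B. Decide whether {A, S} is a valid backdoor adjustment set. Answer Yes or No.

Backdoor paths from C to B (paths whose first edge points into C):
  P1: C <- T -> M -> R -> B
  P2: C <- T -> M -> B
Condition 1 (no descendant of C in the set): FAILS — A and S are descendants of C.
Condition 2 (every backdoor path blocked by {A, S}):
  P1: open — no interior node is in the conditioning set.
  P2: open — no interior node is in the conditioning set.
{A, S} does not satisfy the backdoor criterion.

No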